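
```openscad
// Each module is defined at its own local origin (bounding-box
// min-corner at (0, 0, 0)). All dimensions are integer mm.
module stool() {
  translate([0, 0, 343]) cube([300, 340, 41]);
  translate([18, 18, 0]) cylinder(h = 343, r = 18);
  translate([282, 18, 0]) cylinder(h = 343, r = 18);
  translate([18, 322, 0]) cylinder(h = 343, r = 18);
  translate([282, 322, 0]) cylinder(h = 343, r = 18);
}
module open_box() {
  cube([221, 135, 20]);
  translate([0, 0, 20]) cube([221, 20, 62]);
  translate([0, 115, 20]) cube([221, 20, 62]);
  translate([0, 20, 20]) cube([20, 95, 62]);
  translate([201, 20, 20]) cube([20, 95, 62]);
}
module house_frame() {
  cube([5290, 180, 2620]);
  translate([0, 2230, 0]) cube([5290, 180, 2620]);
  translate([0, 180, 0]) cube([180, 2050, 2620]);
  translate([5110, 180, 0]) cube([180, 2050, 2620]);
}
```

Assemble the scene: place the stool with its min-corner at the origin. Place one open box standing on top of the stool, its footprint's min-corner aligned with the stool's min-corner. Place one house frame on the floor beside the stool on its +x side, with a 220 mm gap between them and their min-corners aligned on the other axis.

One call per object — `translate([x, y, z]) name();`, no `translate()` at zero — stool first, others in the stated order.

stool();
translate([0, 0, 384]) open_box();
translate([520, 0, 0]) house_frame();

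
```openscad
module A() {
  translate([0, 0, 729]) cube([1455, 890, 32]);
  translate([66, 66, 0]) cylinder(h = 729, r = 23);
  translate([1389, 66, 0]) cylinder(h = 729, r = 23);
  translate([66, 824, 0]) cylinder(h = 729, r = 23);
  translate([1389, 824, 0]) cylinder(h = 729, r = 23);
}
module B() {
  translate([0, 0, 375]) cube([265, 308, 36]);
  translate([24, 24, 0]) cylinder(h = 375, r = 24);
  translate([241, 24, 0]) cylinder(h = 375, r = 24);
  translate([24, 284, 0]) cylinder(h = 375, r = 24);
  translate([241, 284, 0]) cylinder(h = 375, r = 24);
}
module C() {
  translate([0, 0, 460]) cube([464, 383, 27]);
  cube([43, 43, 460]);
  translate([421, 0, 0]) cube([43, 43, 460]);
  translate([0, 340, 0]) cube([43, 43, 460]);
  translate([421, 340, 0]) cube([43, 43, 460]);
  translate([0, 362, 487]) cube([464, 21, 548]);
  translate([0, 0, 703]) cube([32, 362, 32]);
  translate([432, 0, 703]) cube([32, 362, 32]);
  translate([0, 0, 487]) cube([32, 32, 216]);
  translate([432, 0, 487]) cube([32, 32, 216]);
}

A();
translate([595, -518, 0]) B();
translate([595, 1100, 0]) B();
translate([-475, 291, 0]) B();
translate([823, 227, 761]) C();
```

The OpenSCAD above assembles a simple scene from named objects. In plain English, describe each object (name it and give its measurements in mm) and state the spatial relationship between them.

A is a rectangular dining table. The top is 1455×890×32 mm with its upper surface at z = 761 mm. It stands on four round legs of 46 mm diameter, each leg's bounding box inset 43 mm from the nearest pair of top edges, running from the floor to the underside of the top.

B is a simple wooden stool: a rectangular seat 265 mm (x) by 308 mm (y), 36 mm thick, top face at z = 411 mm, on four round legs, each 48 mm in diameter. The legs rest on z = 0, each leg's axis is inset half a diameter from the nearest pair of seat edges (so the leg's bounding box is flush with the corner).

C is a chair. The seat is a 464×383×27 mm slab with its top at z = 487 mm, on four 43×43 mm corner legs (flush with the seat edges, standing on z = 0). A flat backrest 21 mm thick, 548 mm tall, spans the full seat width and rises from the seat top along its +y edge, rear face flush with the rear of the seat. Two armrests of 32×32 mm section run along each side from the seat's front edge to the front of the backrest, top faces 248 mm above the seat top and outer faces flush with the seat's x-edges; a 32×32 mm post under the front of each armrest stands on the seat at the front corner.

Three stools sit around the table at the −y, +y, −x sides. The chair is on top of the table.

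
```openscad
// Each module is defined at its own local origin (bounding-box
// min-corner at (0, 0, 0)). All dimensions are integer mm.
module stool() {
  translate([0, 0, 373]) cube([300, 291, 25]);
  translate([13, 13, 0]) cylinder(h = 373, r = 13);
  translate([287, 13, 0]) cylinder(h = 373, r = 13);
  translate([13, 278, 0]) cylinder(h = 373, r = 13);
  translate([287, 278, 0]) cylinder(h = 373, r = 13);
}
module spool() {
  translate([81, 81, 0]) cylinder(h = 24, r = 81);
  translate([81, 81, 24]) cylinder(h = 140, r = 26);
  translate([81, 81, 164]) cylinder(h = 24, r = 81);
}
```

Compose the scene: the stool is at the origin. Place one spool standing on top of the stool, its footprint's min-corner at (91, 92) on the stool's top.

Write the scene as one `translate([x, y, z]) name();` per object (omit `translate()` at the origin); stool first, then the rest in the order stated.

stool();
translate([91, 92, 398]) spool();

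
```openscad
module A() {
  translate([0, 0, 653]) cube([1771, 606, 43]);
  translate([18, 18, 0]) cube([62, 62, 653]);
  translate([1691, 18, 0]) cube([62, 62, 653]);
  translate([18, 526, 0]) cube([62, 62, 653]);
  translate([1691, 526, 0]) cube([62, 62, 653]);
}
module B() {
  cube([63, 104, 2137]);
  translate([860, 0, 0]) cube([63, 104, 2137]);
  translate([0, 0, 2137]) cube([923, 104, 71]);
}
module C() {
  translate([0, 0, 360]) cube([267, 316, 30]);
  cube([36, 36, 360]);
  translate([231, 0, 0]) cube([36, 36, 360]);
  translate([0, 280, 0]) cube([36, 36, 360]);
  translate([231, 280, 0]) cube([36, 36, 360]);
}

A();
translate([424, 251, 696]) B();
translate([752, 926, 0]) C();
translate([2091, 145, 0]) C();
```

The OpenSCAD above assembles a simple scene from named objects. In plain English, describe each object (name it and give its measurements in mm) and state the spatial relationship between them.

A is a table: top 1771 mm (x) × 606 mm (y), 43 mm thick, upper face at z = 696 mm, on four 62×62 mm square legs, each inset 18 mm from the nearest pair of top edges, running from z = 0 to the bottom of the top.

B is a rectangular door frame: two vertical jambs of 63×104 mm section, 2137 mm tall, with a clear opening 797 mm wide between their inner faces. A header 71 mm tall and 104 mm deep lies on top of the jambs and spans the full outside width.

C is a four-legged stool. The seat is 267×316 mm, 30 mm thick, top at z = 390 mm. It stands on four square legs, each 36×36 mm in cross-section, from z = 0 to the seat underside, each flush with a corner of the seat.

The door frame is on top of the table, centred. Two stools sit around the table at the +y, +x sides.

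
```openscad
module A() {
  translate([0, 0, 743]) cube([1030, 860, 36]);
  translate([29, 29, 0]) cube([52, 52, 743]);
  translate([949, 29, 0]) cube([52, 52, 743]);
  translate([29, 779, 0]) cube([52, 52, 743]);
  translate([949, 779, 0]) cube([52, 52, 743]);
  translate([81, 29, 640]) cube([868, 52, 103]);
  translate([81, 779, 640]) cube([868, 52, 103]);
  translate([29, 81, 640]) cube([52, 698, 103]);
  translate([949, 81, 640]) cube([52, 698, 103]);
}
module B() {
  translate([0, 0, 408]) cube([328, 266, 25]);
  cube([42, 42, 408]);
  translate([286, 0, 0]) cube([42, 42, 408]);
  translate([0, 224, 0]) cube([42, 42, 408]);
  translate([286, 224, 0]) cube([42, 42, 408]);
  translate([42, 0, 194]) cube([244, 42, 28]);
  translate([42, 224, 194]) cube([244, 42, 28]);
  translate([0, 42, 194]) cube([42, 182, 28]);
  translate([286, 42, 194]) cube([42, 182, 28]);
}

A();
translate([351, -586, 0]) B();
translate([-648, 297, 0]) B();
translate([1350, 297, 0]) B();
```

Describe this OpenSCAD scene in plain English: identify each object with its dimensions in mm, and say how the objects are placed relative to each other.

A is a table with a 1030×860 mm rectangular top, 36 mm thick, top surface at z = 779 mm, supported by four 52×52 mm square legs, each inset 29 mm from the nearest pair of top edges, running from the floor. Four apron rails, 52 mm thick and 103 mm tall, run between adjacent legs with their top edges flush with the underside of the top and their outer faces flush with the legs' outer faces.

B is a four-legged stool. The seat is a 328×266×25 mm slab whose top surface is at z = 433 mm; four square legs, each 42×42 mm in cross-section, run from the floor (z = 0) to the underside of the seat, each flush with a corner of the seat. Four stretchers, 42 mm wide and 28 mm tall, connect adjacent legs with their undersides at z = 194 mm, each running between the inner faces of the legs it joins and aligned with the legs' outer faces on the other axis.

Three stools sit around the table at the −y, −x, +x sides.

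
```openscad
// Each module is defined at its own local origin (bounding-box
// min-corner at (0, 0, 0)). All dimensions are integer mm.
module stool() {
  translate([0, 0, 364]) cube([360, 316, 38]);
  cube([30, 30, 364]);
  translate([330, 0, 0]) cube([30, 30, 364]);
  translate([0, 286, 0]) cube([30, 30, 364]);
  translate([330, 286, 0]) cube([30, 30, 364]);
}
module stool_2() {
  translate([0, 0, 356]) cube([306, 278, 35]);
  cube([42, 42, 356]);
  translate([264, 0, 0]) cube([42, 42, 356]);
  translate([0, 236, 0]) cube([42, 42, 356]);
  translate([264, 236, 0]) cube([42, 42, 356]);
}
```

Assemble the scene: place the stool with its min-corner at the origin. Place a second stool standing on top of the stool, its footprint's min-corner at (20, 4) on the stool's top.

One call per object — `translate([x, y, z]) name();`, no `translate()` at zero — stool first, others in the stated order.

stool();
translate([20, 4, 402]) stool_2();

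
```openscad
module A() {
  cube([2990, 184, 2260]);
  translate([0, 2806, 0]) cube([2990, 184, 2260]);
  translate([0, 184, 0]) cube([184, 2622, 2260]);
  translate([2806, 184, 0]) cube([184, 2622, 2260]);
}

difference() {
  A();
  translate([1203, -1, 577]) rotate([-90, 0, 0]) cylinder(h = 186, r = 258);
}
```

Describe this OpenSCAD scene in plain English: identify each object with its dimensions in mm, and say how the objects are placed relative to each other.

A is the wall frame of a small rectangular building: four walls, each 2260 mm tall and 184 mm thick, enclosing a footprint 2990 mm (x) by 2990 mm (y) outside-to-outside, with no floor or roof. The front and back walls (the −y and +y sides) span the full width; the two side walls fit between them.

The house frame has a circular hole of radius 258 mm through its front wall, centred at (x = 1203, z = 577).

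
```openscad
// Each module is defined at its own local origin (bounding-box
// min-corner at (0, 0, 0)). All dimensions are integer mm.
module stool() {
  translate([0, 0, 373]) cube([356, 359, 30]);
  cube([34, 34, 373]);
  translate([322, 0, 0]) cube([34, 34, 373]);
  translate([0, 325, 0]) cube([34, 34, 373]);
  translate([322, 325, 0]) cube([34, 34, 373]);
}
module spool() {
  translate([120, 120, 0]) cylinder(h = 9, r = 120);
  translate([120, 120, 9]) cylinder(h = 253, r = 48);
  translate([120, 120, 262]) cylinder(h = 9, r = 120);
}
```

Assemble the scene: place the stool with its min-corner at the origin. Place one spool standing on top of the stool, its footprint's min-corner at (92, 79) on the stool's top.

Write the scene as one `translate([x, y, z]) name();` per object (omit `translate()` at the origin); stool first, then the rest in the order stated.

stool();
translate([92, 79, 403]) spool();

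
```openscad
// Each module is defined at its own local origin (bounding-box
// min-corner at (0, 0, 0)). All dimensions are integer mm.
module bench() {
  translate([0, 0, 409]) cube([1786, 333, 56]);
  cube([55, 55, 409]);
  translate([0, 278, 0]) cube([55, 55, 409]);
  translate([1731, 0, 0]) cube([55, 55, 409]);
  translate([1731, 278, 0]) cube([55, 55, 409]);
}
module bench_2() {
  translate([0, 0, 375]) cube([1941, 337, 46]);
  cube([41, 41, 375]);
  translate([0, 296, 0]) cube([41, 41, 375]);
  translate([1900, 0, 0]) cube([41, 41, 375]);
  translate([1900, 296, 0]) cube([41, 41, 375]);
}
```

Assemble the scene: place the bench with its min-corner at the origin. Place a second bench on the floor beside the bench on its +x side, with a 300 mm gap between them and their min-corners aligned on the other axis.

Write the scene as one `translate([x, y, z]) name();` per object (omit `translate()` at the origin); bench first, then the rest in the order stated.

bench();
translate([2086, 0, 0]) bench_2();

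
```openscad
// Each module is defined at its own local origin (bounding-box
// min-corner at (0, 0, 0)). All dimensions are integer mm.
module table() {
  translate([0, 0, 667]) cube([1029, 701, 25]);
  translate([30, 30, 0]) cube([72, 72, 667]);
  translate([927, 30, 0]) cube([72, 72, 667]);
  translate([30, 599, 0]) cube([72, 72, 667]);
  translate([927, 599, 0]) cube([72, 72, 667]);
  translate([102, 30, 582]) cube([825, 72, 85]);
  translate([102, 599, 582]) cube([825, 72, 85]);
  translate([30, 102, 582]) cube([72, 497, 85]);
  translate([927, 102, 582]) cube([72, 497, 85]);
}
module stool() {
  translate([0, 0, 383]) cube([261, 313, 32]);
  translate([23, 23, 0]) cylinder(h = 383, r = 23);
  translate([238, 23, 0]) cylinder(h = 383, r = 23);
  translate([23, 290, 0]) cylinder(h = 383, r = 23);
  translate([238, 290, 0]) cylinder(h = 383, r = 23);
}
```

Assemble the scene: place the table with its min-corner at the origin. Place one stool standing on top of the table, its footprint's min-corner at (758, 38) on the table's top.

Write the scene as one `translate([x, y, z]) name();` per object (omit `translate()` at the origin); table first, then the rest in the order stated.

table();
translate([758, 38, 692]) stool();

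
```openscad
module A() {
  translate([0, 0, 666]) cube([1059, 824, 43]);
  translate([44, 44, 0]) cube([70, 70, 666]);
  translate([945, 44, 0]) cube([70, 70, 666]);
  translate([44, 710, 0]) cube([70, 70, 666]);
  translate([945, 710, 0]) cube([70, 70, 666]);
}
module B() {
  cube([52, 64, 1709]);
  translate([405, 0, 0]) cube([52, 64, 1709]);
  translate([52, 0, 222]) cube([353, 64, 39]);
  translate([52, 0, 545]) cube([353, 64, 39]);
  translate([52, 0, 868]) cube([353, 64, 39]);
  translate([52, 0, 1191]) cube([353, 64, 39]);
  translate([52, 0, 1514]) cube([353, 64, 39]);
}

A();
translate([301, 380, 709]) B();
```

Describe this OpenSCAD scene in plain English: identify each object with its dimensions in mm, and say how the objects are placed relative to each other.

A is a rectangular dining table. The top is 1059×824×43 mm with its upper surface at z = 709 mm. It stands on four 70×70 mm square legs, each inset 44 mm from the nearest pair of top edges, running from the floor to the underside of the top.

B is a wooden ladder with two side rails of 52×64 mm section and 1709 mm height, set 457 mm apart overall. Between them run 5 rectangular rungs (64 mm deep, 39 mm thick), front faces flush with the rails' −y face. The bottom of the first rung is 222 mm above the floor and each subsequent rung is 323 mm higher than the one below.

The ladder is on top of the table, centred.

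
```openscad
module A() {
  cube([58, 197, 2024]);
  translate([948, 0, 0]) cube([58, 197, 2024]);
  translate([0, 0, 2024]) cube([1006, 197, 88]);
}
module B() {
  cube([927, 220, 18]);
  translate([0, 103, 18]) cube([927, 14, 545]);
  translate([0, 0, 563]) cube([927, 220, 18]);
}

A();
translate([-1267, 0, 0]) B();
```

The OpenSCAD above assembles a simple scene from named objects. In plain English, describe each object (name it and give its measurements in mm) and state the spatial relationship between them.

A is a door frame. The clear opening is 890 mm wide and 2024 mm high. Two 58 mm wide jambs, 197 mm deep, stand either side of the opening from the floor to the top of the opening. A 88 mm thick head sits across the top of both jambs, spanning the full outside width of the frame.

B is an I-beam lying along x, 927 mm long. Overall section height 581 mm. Two flanges 220 mm wide (y) and 18 mm thick, one on the floor and one at the top; a web 14 mm thick runs between them, centred on the flange width.

The I-beam is on the floor beside the door frame on its −x side.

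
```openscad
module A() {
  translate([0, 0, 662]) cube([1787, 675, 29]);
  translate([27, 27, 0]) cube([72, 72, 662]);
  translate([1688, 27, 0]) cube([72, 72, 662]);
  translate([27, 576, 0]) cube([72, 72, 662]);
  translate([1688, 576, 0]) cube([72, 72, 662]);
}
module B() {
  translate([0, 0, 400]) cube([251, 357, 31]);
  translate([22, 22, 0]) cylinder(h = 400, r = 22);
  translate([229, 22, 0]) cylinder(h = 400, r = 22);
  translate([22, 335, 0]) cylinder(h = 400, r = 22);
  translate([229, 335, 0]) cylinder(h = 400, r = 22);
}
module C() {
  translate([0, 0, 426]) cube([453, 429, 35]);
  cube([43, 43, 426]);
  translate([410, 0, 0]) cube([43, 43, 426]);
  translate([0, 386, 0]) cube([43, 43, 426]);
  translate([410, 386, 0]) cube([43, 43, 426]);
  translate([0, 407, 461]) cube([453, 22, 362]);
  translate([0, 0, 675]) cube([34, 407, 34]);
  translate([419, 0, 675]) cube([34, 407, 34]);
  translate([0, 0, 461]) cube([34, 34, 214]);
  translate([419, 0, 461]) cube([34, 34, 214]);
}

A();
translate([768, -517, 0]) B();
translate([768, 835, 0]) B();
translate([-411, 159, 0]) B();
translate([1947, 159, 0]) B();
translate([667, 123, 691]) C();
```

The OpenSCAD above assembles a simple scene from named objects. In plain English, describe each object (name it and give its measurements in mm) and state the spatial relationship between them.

A is a table: top 1787 mm (x) × 675 mm (y), 29 mm thick, upper face at z = 691 mm, on four 72×72 mm square legs, each inset 27 mm from the nearest pair of top edges, running from z = 0 to the bottom of the top.

B is a four-legged stool. The seat is 251×357 mm, 31 mm thick, top at z = 431 mm. It stands on four round legs, each 44 mm in diameter, from z = 0 to the seat underside, each leg's axis is inset half a diameter from the nearest pair of seat edges (so the leg's bounding box is flush with the corner).

C is a chair: 453×429 mm seat, 35 mm thick, top at z = 461 mm, on four 43 mm square corner legs flush with the seat edges. A 22 mm thick backrest slab spans the full seat width, extending 362 mm above the seat top, its back face flush with the seat's +y edge. Two armrests of 34×34 mm section run along each side from the seat's front edge to the front of the backrest, top faces 248 mm above the seat top and outer faces flush with the seat's x-edges; a 34×34 mm post under the front of each armrest stands on the seat at the front corner.

Four stools sit around the table at the −y, +y, −x, +x sides. The chair is on top of the table, centred.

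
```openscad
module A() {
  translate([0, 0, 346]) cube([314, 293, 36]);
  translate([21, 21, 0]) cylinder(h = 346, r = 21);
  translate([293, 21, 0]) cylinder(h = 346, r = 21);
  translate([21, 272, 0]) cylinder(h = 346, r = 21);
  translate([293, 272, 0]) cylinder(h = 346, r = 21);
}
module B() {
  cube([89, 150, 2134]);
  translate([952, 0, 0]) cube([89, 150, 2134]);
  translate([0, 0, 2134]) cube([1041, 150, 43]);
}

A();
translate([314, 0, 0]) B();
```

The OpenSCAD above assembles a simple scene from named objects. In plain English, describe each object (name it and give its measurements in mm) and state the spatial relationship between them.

A is a four-legged stool. The seat is a 314×293×36 mm slab whose top surface is at z = 382 mm; four round legs, each 42 mm in diameter, run from the floor (z = 0) to the underside of the seat, each leg's axis is inset half a diameter from the nearest pair of seat edges (so the leg's bounding box is flush with the corner).

B is a door frame. The clear opening is 863 mm wide and 2134 mm high. Two 89 mm wide jambs, 150 mm deep, stand either side of the opening from the floor to the top of the opening. A 43 mm thick head sits across the top of both jambs, spanning the full outside width of the frame.

The door frame is against the stool's +x side, with their −y faces flush.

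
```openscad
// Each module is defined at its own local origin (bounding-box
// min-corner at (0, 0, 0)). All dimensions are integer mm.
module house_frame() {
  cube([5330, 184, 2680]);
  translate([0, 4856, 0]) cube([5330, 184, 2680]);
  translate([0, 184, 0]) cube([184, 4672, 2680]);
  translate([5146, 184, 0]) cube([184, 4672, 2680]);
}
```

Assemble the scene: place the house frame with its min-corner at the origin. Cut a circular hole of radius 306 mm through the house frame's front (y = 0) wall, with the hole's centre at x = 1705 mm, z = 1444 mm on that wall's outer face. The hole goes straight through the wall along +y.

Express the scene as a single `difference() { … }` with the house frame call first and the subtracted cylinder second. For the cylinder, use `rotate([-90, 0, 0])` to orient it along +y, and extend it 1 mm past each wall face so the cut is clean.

difference() {
  house_frame();
  translate([1705, -1, 1444]) rotate([-90, 0, 0]) cylinder(h = 186, r = 306);
}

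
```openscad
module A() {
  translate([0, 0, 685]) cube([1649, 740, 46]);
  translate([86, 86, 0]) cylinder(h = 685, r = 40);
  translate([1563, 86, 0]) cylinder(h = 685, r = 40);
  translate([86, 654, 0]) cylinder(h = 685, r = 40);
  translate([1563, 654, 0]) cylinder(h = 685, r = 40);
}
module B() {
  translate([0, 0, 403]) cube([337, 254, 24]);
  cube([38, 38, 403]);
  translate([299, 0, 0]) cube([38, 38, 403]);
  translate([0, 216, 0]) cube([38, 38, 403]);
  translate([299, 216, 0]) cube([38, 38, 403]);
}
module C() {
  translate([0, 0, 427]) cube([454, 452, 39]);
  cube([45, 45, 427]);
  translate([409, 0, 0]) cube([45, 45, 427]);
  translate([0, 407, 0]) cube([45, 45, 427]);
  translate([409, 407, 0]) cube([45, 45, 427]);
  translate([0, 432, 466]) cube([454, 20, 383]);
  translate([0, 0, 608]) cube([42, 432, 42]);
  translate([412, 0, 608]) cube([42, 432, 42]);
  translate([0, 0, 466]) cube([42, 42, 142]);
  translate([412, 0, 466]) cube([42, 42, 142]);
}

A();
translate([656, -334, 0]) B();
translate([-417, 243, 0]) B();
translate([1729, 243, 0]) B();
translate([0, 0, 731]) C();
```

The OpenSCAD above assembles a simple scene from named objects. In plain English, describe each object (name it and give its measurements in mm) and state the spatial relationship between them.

A is a rectangular dining table. The top is 1649×740×46 mm with its upper surface at z = 731 mm. It stands on four round legs of 80 mm diameter, each leg's bounding box inset 46 mm from the nearest pair of top edges, running from the floor to the underside of the top.

B is a simple wooden stool: a rectangular seat 337 mm (x) by 254 mm (y), 24 mm thick, top face at z = 427 mm, on four square legs, each 38×38 mm in cross-section. The legs rest on z = 0, each flush with a corner of the seat.

C is a chair. The seat is a 454×452×39 mm slab with its top at z = 466 mm, on four 45×45 mm corner legs (flush with the seat edges, standing on z = 0). A flat backrest 20 mm thick, 383 mm tall, spans the full seat width and rises from the seat top along its +y edge, rear face flush with the rear of the seat. Two armrests of 42×42 mm section run along each side from the seat's front edge to the front of the backrest, top faces 184 mm above the seat top and outer faces flush with the seat's x-edges; a 42×42 mm post under the front of each armrest stands on the seat at the front corner.

Three stools sit around the table at the −y, −x, +x sides. The chair is on top of the table.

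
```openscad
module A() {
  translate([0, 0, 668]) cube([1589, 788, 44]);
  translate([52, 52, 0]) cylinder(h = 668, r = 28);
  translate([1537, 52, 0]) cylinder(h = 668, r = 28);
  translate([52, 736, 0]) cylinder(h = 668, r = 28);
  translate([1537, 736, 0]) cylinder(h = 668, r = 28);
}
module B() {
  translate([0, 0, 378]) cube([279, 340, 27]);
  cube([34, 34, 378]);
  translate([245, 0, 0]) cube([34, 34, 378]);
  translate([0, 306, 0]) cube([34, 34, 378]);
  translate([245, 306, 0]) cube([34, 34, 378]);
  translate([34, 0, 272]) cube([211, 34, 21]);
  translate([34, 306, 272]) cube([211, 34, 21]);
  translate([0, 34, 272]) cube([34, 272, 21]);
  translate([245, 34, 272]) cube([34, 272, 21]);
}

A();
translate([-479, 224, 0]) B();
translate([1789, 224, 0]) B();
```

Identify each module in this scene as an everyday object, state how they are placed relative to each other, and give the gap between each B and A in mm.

Each stool's nearest face is 200 mm from the table's bounding box.

A is a table. B is a stool. Two stools sit around the table at the −x, +x sides. The gap between each stool and the table is 200 mm.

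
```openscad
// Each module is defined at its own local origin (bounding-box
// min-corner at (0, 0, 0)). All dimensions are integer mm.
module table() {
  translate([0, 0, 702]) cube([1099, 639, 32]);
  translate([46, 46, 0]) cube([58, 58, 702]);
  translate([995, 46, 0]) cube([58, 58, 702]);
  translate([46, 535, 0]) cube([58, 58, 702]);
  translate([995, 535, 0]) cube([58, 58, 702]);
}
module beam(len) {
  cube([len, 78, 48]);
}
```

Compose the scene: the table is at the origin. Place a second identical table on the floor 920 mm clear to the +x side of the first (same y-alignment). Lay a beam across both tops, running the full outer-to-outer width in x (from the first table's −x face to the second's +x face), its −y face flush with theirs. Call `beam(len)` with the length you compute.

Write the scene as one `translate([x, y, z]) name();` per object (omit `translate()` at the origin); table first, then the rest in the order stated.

table();
translate([2019, 0, 0]) table();
translate([0, 0, 734]) beam(3118);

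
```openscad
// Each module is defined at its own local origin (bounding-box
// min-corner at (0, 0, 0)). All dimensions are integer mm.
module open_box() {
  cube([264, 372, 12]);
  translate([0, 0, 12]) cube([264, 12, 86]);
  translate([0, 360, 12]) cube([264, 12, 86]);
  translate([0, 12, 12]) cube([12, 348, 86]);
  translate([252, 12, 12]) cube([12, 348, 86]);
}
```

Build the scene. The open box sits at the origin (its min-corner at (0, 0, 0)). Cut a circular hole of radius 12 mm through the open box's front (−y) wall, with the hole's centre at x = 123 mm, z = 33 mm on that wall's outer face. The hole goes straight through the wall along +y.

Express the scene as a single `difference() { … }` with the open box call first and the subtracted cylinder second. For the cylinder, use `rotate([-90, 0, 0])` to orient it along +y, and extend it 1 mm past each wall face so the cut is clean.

difference() {
  open_box();
  translate([123, -1, 33]) rotate([-90, 0, 0]) cylinder(h = 14, r = 12);
}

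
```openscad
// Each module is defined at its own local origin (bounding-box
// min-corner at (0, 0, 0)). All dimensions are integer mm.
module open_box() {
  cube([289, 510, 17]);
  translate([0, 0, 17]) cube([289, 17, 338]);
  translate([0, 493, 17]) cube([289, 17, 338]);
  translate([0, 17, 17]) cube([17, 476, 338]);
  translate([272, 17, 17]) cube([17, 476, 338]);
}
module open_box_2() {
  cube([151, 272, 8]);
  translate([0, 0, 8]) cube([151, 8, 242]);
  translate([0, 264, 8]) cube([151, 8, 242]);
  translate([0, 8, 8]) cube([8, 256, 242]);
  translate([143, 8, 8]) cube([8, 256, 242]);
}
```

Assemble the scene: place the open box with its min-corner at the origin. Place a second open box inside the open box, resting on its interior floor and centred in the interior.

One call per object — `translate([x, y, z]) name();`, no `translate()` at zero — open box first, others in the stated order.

open_box();
translate([69, 119, 17]) open_box_2();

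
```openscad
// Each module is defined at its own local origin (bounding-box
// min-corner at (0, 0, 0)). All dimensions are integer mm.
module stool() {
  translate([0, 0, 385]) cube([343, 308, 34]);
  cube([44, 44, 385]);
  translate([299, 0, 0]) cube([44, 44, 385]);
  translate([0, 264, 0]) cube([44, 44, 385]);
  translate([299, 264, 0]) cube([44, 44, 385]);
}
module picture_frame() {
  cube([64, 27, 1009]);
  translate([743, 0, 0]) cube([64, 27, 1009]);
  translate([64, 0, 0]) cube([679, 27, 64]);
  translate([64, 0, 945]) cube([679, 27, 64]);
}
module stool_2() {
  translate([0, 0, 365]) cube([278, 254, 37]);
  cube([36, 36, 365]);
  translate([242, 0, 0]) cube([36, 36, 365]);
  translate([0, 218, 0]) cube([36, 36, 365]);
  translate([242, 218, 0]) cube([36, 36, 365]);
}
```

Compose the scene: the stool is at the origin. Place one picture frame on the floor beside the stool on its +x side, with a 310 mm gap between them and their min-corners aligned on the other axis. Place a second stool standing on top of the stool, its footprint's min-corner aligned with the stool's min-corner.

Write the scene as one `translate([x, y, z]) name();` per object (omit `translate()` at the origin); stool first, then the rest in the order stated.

stool();
translate([653, 0, 0]) picture_frame();
translate([0, 0, 419]) stool_2();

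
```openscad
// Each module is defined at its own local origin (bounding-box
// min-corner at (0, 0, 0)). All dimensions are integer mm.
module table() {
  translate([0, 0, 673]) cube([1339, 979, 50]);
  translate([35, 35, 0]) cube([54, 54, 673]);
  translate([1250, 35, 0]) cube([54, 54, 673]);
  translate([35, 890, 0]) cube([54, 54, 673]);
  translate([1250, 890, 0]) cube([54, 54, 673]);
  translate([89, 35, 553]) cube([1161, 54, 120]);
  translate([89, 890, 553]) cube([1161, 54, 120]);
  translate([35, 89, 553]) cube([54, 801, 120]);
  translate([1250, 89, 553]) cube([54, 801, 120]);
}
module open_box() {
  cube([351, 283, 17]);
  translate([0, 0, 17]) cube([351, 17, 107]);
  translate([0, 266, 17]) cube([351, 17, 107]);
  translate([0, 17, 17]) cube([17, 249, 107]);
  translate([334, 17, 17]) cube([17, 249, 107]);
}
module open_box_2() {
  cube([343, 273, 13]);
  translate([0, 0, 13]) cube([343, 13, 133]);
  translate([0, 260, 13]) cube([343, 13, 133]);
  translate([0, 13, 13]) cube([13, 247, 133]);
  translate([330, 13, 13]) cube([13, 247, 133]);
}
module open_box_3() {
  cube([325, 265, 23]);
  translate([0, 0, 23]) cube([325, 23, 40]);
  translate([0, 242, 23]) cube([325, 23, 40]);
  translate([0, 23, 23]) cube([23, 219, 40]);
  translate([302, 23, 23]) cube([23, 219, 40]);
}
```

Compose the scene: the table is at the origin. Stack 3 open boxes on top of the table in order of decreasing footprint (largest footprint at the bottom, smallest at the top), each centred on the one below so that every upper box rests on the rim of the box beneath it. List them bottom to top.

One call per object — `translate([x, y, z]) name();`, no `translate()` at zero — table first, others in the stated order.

table();
translate([494, 348, 723]) open_box();
translate([498, 353, 847]) open_box_2();
translate([507, 357, 993]) open_box_3();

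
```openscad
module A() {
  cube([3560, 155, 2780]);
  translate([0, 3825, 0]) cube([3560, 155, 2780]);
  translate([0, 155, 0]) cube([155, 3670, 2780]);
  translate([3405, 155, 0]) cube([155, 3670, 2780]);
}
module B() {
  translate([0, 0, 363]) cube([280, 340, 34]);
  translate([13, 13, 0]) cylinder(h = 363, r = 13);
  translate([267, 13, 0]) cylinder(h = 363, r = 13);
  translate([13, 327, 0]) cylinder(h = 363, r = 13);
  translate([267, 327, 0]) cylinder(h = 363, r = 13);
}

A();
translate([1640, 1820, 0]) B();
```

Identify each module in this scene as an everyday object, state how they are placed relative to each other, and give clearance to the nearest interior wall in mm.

Clearances: x = 1485, y = 1665; minimum 1485 mm.

A is a house frame. B is a stool. The stool sits inside the house frame, centred. The clearance to the nearest interior wall is 1485 mm.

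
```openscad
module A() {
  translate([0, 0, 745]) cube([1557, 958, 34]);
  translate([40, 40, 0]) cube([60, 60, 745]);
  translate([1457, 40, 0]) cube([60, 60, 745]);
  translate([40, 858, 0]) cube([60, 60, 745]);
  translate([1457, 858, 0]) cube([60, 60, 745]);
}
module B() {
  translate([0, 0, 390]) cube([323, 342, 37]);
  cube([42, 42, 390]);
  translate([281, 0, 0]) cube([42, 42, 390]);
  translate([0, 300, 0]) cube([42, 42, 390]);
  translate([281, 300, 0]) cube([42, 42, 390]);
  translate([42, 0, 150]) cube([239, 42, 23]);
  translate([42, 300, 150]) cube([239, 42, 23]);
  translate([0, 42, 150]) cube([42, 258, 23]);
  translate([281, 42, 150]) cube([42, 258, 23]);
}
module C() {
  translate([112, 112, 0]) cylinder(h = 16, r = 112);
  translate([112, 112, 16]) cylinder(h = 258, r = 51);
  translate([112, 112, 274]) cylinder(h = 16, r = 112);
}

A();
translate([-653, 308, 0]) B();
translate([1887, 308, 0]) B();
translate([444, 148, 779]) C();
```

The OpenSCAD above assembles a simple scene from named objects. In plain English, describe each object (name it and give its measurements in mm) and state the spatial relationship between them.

A is a table with a 1557×958 mm rectangular top, 34 mm thick, top surface at z = 779 mm, supported by four 60×60 mm square legs, each inset 40 mm from the nearest pair of top edges, running from the floor.

B is a four-legged stool. The seat is a 323×342×37 mm slab whose top surface is at z = 427 mm; four square legs, each 42×42 mm in cross-section, run from the floor (z = 0) to the underside of the seat, each flush with a corner of the seat. Four stretchers, 42 mm wide and 23 mm tall, connect adjacent legs with their undersides at z = 150 mm, each running between the inner faces of the legs it joins and aligned with the legs' outer faces on the other axis.

C is a spool: two coaxial disc flanges of radius 112 mm and thickness 16 mm, joined by a core cylinder of radius 51 mm and height 258 mm. The lower flange rests on z = 0 and the three cylinders share a vertical axis.

Two stools sit around the table at the −x, +x sides. The spool is on top of the table.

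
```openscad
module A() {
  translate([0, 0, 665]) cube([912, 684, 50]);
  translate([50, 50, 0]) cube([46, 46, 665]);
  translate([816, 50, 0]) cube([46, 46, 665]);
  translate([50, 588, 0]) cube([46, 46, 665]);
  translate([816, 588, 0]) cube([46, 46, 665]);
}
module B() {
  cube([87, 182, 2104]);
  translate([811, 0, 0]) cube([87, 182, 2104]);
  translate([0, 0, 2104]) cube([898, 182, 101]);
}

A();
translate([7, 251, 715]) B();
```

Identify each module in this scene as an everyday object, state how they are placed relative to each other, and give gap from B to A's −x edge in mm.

A is a table. B is a door frame. The door frame is on top of the table, centred. The gap from the door frame to the table's −x edge is 7 mm.

The door frame's min-x is at 7; the table's min-x is 0; gap = 7 mm.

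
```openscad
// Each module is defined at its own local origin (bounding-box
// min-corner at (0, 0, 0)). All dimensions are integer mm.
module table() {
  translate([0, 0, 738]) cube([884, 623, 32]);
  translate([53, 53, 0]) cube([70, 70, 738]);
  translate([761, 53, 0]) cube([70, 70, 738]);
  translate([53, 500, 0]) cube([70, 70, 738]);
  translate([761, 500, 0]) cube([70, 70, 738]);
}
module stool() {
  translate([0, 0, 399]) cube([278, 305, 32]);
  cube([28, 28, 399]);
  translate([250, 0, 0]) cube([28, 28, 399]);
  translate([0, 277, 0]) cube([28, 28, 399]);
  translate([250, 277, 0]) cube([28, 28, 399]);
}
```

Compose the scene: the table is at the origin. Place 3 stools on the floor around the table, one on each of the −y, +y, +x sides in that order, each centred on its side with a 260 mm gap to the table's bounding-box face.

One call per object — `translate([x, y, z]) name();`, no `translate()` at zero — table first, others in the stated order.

table();
translate([303, -565, 0]) stool();
translate([303, 883, 0]) stool();
translate([1144, 159, 0]) stool();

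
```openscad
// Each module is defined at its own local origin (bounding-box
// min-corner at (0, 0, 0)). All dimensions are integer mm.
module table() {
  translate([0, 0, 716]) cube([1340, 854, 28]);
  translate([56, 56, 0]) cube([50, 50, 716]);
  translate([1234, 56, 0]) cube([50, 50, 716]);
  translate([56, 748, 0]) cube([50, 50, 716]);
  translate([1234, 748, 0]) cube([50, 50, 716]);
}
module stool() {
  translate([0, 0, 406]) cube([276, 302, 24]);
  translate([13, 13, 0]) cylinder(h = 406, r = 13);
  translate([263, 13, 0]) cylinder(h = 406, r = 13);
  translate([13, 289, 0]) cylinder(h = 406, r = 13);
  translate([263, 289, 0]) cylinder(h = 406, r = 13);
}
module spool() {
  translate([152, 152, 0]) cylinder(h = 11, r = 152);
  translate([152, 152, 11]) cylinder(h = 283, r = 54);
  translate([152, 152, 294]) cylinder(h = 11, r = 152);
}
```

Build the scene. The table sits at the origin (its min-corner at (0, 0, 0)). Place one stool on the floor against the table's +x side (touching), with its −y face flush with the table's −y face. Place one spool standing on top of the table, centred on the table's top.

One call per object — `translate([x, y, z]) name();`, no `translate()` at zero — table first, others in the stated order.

table();
translate([1340, 0, 0]) stool();
translate([518, 275, 744]) spool();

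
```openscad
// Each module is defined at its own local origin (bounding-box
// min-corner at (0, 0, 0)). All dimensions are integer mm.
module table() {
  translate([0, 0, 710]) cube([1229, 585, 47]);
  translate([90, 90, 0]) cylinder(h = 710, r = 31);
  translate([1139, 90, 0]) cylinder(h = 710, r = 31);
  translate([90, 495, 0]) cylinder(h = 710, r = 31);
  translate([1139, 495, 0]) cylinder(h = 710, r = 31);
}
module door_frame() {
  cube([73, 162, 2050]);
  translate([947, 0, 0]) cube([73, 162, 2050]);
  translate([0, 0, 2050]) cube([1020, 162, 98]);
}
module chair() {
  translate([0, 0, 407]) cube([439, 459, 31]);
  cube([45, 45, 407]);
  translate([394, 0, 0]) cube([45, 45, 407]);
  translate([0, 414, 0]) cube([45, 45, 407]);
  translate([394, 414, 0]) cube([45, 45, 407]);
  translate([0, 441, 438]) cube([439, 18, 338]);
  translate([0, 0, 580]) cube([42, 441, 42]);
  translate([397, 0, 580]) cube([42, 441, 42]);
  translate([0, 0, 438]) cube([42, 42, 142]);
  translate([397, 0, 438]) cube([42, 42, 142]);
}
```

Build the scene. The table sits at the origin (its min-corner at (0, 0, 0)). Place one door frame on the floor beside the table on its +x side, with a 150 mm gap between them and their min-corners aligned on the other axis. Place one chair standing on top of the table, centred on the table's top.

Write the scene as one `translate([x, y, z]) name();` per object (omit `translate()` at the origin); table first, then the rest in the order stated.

table();
translate([1379, 0, 0]) door_frame();
translate([395, 63, 757]) chair();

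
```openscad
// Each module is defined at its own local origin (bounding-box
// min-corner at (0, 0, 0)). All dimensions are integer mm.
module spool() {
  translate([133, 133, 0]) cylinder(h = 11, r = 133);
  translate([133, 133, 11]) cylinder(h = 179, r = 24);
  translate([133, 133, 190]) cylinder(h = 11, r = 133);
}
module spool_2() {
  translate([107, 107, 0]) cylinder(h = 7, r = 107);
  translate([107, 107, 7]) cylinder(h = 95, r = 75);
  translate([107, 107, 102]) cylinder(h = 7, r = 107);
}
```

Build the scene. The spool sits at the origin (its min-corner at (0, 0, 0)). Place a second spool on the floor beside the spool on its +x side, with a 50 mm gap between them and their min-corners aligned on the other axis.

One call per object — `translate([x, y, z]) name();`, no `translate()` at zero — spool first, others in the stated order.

spool();
translate([316, 0, 0]) spool_2();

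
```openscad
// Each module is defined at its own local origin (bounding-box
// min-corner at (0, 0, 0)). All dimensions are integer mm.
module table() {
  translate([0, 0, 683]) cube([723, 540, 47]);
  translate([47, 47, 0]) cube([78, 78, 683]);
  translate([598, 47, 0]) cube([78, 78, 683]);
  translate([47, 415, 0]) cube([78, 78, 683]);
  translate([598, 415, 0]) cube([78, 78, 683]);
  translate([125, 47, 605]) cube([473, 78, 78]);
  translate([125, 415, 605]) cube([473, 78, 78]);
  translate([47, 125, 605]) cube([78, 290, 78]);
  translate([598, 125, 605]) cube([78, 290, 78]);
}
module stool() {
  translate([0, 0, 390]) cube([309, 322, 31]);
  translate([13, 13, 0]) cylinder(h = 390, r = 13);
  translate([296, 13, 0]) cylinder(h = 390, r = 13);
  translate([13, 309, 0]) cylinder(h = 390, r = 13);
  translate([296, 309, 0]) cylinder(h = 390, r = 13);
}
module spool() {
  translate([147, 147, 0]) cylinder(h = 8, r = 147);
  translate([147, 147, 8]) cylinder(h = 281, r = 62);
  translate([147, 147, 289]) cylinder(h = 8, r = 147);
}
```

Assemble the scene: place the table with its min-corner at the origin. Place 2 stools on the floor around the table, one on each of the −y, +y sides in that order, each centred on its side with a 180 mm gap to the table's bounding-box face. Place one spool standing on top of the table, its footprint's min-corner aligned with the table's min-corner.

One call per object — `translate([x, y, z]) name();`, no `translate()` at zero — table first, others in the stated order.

table();
translate([207, -502, 0]) stool();
translate([207, 720, 0]) stool();
translate([0, 0, 730]) spool();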